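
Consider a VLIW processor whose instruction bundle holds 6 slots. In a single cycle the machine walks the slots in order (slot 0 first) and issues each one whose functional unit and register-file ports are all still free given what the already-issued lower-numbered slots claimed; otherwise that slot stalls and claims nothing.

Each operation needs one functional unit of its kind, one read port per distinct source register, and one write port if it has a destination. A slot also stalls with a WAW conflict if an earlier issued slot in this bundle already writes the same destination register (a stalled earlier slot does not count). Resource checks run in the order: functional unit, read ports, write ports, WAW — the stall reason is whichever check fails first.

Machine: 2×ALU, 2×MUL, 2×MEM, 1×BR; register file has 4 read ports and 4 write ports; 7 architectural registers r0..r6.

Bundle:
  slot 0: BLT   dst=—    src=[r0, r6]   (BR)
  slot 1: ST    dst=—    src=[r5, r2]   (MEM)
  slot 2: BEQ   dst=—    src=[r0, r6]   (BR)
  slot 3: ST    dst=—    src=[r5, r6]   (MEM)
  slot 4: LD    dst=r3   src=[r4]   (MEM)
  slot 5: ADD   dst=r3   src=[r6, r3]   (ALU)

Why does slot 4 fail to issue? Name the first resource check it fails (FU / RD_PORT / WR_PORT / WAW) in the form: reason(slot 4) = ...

reason(slot 4) = RD_PORT

slot 0 (BR): ISSUE — free A2,Mu2,Ld2,B0 rp2 wp4
slot 1 (MEM): ISSUE — free A2,Mu2,Ld1,B0 rp0 wp4
slot 2 (BR): stall FU — free A2,Mu2,Ld1,B0 rp0 wp4
slot 3 (MEM): stall RD_PORT — free A2,Mu2,Ld1,B0 rp0 wp4
slot 4 (MEM): stall RD_PORT — free A2,Mu2,Ld1,B0 rp0 wp4
slot 5 (ALU): stall RD_PORT — free A2,Mu2,Ld1,B0 rp0 wp4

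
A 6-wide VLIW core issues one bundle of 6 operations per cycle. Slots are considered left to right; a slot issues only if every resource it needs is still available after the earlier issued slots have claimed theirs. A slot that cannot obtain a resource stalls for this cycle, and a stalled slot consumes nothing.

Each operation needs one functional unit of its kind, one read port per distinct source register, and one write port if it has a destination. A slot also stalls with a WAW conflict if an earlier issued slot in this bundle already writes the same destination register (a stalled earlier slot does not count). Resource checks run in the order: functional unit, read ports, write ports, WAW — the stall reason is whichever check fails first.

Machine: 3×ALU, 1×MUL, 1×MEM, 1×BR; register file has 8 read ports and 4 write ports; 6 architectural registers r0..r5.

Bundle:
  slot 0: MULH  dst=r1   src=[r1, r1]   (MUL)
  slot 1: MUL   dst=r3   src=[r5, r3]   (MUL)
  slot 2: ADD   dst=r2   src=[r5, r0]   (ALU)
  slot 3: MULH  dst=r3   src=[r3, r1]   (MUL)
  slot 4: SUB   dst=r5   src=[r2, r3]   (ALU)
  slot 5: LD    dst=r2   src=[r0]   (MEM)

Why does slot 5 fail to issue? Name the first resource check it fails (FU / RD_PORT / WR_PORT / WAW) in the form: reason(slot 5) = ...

reason(slot 5) = WAW

#0 MUL src=r1,r1 dispatched  <A:3 Mu:0 Ld:1 B:1 rd:7 wr:3>
#1 MUL src=r5,r3 held:FU  <A:3 Mu:0 Ld:1 B:1 rd:7 wr:3>
#2 ALU src=r5,r0 dispatched  <A:2 Mu:0 Ld:1 B:1 rd:5 wr:2>
#3 MUL src=r3,r1 held:FU  <A:2 Mu:0 Ld:1 B:1 rd:5 wr:2>
#4 ALU src=r2,r3 dispatched  <A:1 Mu:0 Ld:1 B:1 rd:3 wr:1>
#5 MEM src=r0 held:WAW  <A:1 Mu:0 Ld:1 B:1 rd:3 wr:1>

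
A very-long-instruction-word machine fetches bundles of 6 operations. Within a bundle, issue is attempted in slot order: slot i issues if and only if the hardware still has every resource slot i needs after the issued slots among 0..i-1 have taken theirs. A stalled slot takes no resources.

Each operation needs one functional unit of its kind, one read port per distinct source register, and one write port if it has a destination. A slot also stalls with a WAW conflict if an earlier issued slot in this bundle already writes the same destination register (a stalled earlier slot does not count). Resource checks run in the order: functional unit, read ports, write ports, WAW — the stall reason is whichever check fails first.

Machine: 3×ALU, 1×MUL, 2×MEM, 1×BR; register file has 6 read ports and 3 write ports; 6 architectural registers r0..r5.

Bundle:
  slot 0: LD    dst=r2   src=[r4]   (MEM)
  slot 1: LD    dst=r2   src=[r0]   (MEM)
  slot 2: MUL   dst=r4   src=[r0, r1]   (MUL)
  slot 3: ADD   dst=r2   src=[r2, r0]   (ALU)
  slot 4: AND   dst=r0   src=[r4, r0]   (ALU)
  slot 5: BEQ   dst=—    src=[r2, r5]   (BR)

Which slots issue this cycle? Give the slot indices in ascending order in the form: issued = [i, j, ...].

(0) want 1×MEM +1rd +1wr — yes → AL3|MU1|ME1|BR1|rd5|wr2
(1) want 1×MEM +1rd +1wr — WAW → AL3|MU1|ME1|BR1|rd5|wr2
(2) want 1×MUL +2rd +1wr — yes → AL3|MU0|ME1|BR1|rd3|wr1
(3) want 1×ALU +2rd +1wr — WAW → AL3|MU0|ME1|BR1|rd3|wr1
(4) want 1×ALU +2rd +1wr — yes → AL2|MU0|ME1|BR1|rd1|wr0
(5) want 1×BR +2rd +0wr — RD_PORT → AL2|MU0|ME1|BR1|rd1|wr0

issued = [0, 2, 4]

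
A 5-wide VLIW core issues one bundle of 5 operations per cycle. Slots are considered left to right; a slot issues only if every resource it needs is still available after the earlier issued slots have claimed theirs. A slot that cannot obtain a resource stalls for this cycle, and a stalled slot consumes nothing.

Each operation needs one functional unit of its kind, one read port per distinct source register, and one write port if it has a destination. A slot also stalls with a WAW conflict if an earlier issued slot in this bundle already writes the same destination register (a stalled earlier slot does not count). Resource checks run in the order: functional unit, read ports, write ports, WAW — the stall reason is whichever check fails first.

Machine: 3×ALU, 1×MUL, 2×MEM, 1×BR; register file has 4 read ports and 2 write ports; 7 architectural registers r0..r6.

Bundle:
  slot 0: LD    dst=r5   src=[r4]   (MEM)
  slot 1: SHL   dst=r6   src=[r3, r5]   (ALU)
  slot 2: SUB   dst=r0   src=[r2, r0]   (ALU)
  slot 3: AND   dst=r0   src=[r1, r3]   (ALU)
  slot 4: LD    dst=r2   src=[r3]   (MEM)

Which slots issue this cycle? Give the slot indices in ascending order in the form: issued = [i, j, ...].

issued = [0, 1]

slot 0 (MEM): ISSUE — free A3,Mu1,Ld1,B1 rp3 wp1
slot 1 (ALU): ISSUE — free A2,Mu1,Ld1,B1 rp1 wp0
slot 2 (ALU): stall RD_PORT — free A2,Mu1,Ld1,B1 rp1 wp0
slot 3 (ALU): stall RD_PORT — free A2,Mu1,Ld1,B1 rp1 wp0
slot 4 (MEM): stall WR_PORT — free A2,Mu1,Ld1,B1 rp1 wp0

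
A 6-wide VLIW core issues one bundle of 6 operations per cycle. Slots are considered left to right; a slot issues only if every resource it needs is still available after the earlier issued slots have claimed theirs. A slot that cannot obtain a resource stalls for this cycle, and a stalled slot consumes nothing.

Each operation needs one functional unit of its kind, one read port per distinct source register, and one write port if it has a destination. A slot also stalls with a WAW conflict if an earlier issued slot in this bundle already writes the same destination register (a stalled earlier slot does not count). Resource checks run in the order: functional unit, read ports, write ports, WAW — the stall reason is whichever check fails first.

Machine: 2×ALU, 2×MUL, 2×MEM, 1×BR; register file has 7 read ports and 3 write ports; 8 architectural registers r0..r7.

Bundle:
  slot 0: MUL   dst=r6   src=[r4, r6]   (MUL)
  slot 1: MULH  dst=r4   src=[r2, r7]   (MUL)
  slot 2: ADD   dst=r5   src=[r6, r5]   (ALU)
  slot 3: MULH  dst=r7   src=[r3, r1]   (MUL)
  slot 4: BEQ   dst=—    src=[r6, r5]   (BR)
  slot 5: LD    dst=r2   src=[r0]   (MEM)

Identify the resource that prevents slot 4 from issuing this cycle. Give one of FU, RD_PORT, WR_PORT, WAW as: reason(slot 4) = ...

reason(slot 4) = RD_PORT

#0 MUL src=r4,r6 dispatched  <A:2 Mu:1 Ld:2 B:1 rd:5 wr:2>
#1 MUL src=r2,r7 dispatched  <A:2 Mu:0 Ld:2 B:1 rd:3 wr:1>
#2 ALU src=r6,r5 dispatched  <A:1 Mu:0 Ld:2 B:1 rd:1 wr:0>
#3 MUL src=r3,r1 held:FU  <A:1 Mu:0 Ld:2 B:1 rd:1 wr:0>
#4 BR src=r6,r5 held:RD_PORT  <A:1 Mu:0 Ld:2 B:1 rd:1 wr:0>
#5 MEM src=r0 held:WR_PORT  <A:1 Mu:0 Ld:2 B:1 rd:1 wr:0>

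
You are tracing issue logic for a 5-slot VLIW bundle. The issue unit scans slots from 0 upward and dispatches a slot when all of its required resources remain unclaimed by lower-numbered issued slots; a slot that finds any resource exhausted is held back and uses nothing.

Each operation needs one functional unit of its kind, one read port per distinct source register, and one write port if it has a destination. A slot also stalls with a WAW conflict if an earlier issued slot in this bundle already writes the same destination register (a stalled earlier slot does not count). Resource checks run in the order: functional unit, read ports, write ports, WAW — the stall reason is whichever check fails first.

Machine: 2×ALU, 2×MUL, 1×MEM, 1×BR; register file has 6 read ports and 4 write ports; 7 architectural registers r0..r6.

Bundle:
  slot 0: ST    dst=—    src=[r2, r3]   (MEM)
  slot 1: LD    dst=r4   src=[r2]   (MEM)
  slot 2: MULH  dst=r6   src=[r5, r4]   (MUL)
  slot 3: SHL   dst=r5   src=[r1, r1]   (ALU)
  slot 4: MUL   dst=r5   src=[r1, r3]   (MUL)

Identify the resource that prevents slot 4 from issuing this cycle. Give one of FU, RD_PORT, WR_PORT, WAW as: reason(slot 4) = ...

(0) want 1×MEM +2rd +0wr — yes → AL2|MU2|ME0|BR1|rd4|wr4
(1) want 1×MEM +1rd +1wr — FU → AL2|MU2|ME0|BR1|rd4|wr4
(2) want 1×MUL +2rd +1wr — yes → AL2|MU1|ME0|BR1|rd2|wr3
(3) want 1×ALU +1rd +1wr — yes → AL1|MU1|ME0|BR1|rd1|wr2
(4) want 1×MUL +2rd +1wr — RD_PORT → AL1|MU1|ME0|BR1|rd1|wr2

reason(slot 4) = RD_PORT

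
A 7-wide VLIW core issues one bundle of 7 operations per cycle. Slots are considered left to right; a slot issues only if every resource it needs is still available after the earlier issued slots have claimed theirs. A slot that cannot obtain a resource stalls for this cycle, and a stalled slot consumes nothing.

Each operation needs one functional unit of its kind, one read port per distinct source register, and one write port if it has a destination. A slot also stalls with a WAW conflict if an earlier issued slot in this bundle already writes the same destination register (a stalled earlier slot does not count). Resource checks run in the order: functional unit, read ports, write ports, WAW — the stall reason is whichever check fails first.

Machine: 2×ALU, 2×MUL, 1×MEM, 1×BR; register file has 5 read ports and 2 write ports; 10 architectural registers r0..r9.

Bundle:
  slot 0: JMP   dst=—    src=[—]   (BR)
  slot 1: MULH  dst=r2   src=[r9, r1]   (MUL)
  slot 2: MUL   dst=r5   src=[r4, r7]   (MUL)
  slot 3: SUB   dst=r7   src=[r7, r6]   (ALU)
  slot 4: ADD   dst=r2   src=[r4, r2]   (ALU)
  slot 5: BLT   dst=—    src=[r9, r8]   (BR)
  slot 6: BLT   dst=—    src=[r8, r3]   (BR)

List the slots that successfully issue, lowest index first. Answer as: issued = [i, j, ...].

issued = [0, 1, 2]

  0. BR ⇒ go  {2A/2Mu/1Ld/0B | 5r 2w}
  1. MUL→r2 ⇒ go  {2A/1Mu/1Ld/0B | 3r 1w}
  2. MUL→r5 ⇒ go  {2A/0Mu/1Ld/0B | 1r 0w}
  3. ALU→r7 ⇒ no(RD_PORT)  {2A/0Mu/1Ld/0B | 1r 0w}
  4. ALU→r2 ⇒ no(RD_PORT)  {2A/0Mu/1Ld/0B | 1r 0w}
  5. BR ⇒ no(FU)  {2A/0Mu/1Ld/0B | 1r 0w}
  6. BR ⇒ no(FU)  {2A/0Mu/1Ld/0B | 1r 0w}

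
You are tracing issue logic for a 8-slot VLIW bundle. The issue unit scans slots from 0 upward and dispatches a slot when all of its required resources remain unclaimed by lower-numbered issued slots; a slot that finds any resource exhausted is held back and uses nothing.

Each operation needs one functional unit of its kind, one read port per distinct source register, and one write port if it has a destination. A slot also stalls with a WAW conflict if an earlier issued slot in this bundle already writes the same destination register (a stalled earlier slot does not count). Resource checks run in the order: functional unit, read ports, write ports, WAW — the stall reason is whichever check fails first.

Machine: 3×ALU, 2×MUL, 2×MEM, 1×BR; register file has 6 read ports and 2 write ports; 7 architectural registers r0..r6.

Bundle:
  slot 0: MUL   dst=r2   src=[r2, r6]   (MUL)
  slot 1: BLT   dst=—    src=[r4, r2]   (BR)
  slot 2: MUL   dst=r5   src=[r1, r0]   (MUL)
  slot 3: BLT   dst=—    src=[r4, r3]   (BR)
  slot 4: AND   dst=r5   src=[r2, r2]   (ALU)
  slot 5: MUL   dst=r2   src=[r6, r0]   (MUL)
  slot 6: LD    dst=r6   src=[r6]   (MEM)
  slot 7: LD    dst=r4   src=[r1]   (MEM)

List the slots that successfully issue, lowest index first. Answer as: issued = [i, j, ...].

issued = [0, 1, 2]

(0) want 1×MUL +2rd +1wr — yes → AL3|MU1|ME2|BR1|rd4|wr1
(1) want 1×BR +2rd +0wr — yes → AL3|MU1|ME2|BR0|rd2|wr1
(2) want 1×MUL +2rd +1wr — yes → AL3|MU0|ME2|BR0|rd0|wr0
(3) want 1×BR +2rd +0wr — FU → AL3|MU0|ME2|BR0|rd0|wr0
(4) want 1×ALU +1rd +1wr — RD_PORT → AL3|MU0|ME2|BR0|rd0|wr0
(5) want 1×MUL +2rd +1wr — FU → AL3|MU0|ME2|BR0|rd0|wr0
(6) want 1×MEM +1rd +1wr — RD_PORT → AL3|MU0|ME2|BR0|rd0|wr0
(7) want 1×MEM +1rd +1wr — RD_PORT → AL3|MU0|ME2|BR0|rd0|wr0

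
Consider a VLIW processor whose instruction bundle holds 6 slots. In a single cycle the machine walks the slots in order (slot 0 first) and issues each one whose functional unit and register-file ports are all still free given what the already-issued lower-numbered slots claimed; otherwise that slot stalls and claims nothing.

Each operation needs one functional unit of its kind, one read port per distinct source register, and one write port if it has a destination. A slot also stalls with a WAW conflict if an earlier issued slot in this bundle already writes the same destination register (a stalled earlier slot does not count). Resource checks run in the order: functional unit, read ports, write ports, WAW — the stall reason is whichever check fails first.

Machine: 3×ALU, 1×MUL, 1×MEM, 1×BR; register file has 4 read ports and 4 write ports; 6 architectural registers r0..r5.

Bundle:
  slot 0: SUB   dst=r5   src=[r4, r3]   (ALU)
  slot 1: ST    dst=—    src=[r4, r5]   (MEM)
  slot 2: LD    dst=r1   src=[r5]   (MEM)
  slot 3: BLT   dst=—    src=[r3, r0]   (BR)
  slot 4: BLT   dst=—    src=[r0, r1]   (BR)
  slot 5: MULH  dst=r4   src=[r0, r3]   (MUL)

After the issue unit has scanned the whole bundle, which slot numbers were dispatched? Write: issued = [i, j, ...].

(0) want 1×ALU +2rd +1wr — yes → AL2|MU1|ME1|BR1|rd2|wr3
(1) want 1×MEM +2rd +0wr — yes → AL2|MU1|ME0|BR1|rd0|wr3
(2) want 1×MEM +1rd +1wr — FU → AL2|MU1|ME0|BR1|rd0|wr3
(3) want 1×BR +2rd +0wr — RD_PORT → AL2|MU1|ME0|BR1|rd0|wr3
(4) want 1×BR +2rd +0wr — RD_PORT → AL2|MU1|ME0|BR1|rd0|wr3
(5) want 1×MUL +2rd +1wr — RD_PORT → AL2|MU1|ME0|BR1|rd0|wr3

issued = [0, 1]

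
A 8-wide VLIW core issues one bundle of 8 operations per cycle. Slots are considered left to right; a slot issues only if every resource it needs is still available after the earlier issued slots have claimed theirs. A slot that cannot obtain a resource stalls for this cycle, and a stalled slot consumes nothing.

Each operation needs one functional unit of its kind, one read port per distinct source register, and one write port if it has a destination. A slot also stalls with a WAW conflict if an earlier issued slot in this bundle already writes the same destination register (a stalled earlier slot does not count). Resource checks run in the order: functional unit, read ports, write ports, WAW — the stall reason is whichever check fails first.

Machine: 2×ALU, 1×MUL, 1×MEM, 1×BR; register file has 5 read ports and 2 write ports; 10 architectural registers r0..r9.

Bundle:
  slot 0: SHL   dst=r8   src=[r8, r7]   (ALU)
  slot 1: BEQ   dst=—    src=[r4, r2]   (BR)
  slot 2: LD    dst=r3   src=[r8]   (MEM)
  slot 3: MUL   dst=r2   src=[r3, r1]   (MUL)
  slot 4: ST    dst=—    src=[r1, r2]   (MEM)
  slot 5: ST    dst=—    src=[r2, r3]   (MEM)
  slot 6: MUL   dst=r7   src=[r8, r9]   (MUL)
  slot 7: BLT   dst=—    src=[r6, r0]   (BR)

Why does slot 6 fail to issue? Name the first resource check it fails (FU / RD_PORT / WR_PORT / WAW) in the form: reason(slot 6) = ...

reason(slot 6) = RD_PORT

#0 ALU src=r8,r7 dispatched  <A:1 Mu:1 Ld:1 B:1 rd:3 wr:1>
#1 BR src=r4,r2 dispatched  <A:1 Mu:1 Ld:1 B:0 rd:1 wr:1>
#2 MEM src=r8 dispatched  <A:1 Mu:1 Ld:0 B:0 rd:0 wr:0>
#3 MUL src=r3,r1 held:RD_PORT  <A:1 Mu:1 Ld:0 B:0 rd:0 wr:0>
#4 MEM src=r1,r2 held:FU  <A:1 Mu:1 Ld:0 B:0 rd:0 wr:0>
#5 MEM src=r2,r3 held:FU  <A:1 Mu:1 Ld:0 B:0 rd:0 wr:0>
#6 MUL src=r8,r9 held:RD_PORT  <A:1 Mu:1 Ld:0 B:0 rd:0 wr:0>
#7 BR src=r6,r0 held:FU  <A:1 Mu:1 Ld:0 B:0 rd:0 wr:0>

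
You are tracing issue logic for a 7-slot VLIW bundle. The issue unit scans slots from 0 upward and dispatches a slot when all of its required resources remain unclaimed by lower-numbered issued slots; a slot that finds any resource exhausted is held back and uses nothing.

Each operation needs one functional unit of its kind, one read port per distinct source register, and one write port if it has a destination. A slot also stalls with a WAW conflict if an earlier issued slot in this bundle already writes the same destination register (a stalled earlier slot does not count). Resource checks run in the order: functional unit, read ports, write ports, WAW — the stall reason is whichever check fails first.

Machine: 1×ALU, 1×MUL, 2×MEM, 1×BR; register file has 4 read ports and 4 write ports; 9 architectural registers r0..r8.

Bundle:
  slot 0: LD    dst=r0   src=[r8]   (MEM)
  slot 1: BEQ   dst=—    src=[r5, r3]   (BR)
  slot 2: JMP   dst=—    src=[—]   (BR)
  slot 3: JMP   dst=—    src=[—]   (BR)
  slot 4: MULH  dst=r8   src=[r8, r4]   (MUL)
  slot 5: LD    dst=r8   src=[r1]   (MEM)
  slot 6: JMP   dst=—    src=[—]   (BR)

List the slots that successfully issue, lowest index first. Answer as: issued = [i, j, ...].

slot 0 (MEM): ISSUE — free A1,Mu1,Ld1,B1 rp3 wp3
slot 1 (BR): ISSUE — free A1,Mu1,Ld1,B0 rp1 wp3
slot 2 (BR): stall FU — free A1,Mu1,Ld1,B0 rp1 wp3
slot 3 (BR): stall FU — free A1,Mu1,Ld1,B0 rp1 wp3
slot 4 (MUL): stall RD_PORT — free A1,Mu1,Ld1,B0 rp1 wp3
slot 5 (MEM): ISSUE — free A1,Mu1,Ld0,B0 rp0 wp2
slot 6 (BR): stall FU — free A1,Mu1,Ld0,B0 rp0 wp2

issued = [0, 1, 5]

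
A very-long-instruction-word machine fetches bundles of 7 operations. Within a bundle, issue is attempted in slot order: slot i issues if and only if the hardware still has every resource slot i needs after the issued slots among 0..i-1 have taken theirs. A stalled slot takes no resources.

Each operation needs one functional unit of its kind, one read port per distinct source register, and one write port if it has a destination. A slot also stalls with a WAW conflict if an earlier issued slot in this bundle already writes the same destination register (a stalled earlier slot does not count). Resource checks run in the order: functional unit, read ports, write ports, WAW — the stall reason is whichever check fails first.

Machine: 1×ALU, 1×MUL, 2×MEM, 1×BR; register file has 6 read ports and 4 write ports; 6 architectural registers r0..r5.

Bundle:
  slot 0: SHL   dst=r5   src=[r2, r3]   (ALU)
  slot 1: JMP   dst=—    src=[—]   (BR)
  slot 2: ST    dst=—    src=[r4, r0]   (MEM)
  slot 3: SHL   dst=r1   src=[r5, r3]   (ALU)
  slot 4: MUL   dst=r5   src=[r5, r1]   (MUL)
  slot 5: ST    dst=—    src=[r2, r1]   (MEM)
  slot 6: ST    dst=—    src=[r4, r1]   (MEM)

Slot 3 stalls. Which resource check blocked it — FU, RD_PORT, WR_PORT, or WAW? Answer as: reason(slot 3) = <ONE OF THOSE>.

#0 ALU src=r2,r3 dispatched  <A:0 Mu:1 Ld:2 B:1 rd:4 wr:3>
#1 BR src=- dispatched  <A:0 Mu:1 Ld:2 B:0 rd:4 wr:3>
#2 MEM src=r4,r0 dispatched  <A:0 Mu:1 Ld:1 B:0 rd:2 wr:3>
#3 ALU src=r5,r3 held:FU  <A:0 Mu:1 Ld:1 B:0 rd:2 wr:3>
#4 MUL src=r5,r1 held:WAW  <A:0 Mu:1 Ld:1 B:0 rd:2 wr:3>
#5 MEM src=r2,r1 dispatched  <A:0 Mu:1 Ld:0 B:0 rd:0 wr:3>
#6 MEM src=r4,r1 held:FU  <A:0 Mu:1 Ld:0 B:0 rd:0 wr:3>

reason(slot 3) = FU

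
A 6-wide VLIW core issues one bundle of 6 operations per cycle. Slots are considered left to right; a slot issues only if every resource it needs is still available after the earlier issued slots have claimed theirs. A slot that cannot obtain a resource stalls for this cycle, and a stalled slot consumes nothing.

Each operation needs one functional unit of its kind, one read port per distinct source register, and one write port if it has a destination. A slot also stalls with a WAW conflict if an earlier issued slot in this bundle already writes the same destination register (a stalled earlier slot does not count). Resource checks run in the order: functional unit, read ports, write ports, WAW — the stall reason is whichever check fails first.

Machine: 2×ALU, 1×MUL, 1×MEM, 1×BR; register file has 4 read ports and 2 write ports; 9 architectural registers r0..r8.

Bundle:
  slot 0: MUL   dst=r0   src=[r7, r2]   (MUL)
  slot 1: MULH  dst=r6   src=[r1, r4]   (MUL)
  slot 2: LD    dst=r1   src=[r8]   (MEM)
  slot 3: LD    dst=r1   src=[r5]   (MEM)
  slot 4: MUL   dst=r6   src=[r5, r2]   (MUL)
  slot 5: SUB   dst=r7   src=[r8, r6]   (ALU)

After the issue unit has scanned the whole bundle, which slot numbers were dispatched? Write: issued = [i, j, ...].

issued = [0, 2]

#0 MUL src=r7,r2 dispatched  <A:2 Mu:0 Ld:1 B:1 rd:2 wr:1>
#1 MUL src=r1,r4 held:FU  <A:2 Mu:0 Ld:1 B:1 rd:2 wr:1>
#2 MEM src=r8 dispatched  <A:2 Mu:0 Ld:0 B:1 rd:1 wr:0>
#3 MEM src=r5 held:FU  <A:2 Mu:0 Ld:0 B:1 rd:1 wr:0>
#4 MUL src=r5,r2 held:FU  <A:2 Mu:0 Ld:0 B:1 rd:1 wr:0>
#5 ALU src=r8,r6 held:RD_PORT  <A:2 Mu:0 Ld:0 B:1 rd:1 wr:0>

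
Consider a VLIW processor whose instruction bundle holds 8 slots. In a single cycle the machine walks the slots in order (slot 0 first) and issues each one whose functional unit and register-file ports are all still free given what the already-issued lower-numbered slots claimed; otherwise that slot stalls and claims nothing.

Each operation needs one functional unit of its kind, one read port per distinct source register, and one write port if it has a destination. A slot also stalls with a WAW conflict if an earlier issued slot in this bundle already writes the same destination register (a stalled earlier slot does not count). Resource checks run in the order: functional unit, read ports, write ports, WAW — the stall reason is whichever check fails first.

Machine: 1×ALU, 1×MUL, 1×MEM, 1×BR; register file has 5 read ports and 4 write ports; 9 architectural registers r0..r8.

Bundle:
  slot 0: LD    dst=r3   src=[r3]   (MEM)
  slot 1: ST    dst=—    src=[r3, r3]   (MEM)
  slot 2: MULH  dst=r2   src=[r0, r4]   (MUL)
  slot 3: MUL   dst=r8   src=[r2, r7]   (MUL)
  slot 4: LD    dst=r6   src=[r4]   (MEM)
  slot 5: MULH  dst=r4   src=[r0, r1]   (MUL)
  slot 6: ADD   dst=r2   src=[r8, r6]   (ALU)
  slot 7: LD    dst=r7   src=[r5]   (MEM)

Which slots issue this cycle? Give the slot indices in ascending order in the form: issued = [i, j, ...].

(0) want 1×MEM +1rd +1wr — yes → AL1|MU1|ME0|BR1|rd4|wr3
(1) want 1×MEM +1rd +0wr — FU → AL1|MU1|ME0|BR1|rd4|wr3
(2) want 1×MUL +2rd +1wr — yes → AL1|MU0|ME0|BR1|rd2|wr2
(3) want 1×MUL +2rd +1wr — FU → AL1|MU0|ME0|BR1|rd2|wr2
(4) want 1×MEM +1rd +1wr — FU → AL1|MU0|ME0|BR1|rd2|wr2
(5) want 1×MUL +2rd +1wr — FU → AL1|MU0|ME0|BR1|rd2|wr2
(6) want 1×ALU +2rd +1wr — WAW → AL1|MU0|ME0|BR1|rd2|wr2
(7) want 1×MEM +1rd +1wr — FU → AL1|MU0|ME0|BR1|rd2|wr2

issued = [0, 2]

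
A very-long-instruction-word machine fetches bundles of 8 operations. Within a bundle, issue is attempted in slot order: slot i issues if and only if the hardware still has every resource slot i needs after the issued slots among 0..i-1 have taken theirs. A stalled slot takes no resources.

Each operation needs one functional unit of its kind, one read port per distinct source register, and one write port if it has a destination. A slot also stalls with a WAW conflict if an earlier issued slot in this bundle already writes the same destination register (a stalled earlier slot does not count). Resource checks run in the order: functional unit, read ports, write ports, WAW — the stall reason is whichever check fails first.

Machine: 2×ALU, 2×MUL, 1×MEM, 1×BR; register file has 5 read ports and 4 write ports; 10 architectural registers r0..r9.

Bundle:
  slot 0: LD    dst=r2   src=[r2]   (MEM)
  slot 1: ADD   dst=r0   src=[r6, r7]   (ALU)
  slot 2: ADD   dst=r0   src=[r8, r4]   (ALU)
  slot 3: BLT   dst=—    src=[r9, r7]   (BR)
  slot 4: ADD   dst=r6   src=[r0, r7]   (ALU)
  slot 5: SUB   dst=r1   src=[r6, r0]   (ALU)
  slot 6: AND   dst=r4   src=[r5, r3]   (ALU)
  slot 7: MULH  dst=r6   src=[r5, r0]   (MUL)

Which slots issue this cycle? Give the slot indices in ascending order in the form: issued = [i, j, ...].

issued = [0, 1, 3]

slot 0 (MEM): ISSUE — free A2,Mu2,Ld0,B1 rp4 wp3
slot 1 (ALU): ISSUE — free A1,Mu2,Ld0,B1 rp2 wp2
slot 2 (ALU): stall WAW — free A1,Mu2,Ld0,B1 rp2 wp2
slot 3 (BR): ISSUE — free A1,Mu2,Ld0,B0 rp0 wp2
slot 4 (ALU): stall RD_PORT — free A1,Mu2,Ld0,B0 rp0 wp2
slot 5 (ALU): stall RD_PORT — free A1,Mu2,Ld0,B0 rp0 wp2
slot 6 (ALU): stall RD_PORT — free A1,Mu2,Ld0,B0 rp0 wp2
slot 7 (MUL): stall RD_PORT — free A1,Mu2,Ld0,B0 rp0 wp2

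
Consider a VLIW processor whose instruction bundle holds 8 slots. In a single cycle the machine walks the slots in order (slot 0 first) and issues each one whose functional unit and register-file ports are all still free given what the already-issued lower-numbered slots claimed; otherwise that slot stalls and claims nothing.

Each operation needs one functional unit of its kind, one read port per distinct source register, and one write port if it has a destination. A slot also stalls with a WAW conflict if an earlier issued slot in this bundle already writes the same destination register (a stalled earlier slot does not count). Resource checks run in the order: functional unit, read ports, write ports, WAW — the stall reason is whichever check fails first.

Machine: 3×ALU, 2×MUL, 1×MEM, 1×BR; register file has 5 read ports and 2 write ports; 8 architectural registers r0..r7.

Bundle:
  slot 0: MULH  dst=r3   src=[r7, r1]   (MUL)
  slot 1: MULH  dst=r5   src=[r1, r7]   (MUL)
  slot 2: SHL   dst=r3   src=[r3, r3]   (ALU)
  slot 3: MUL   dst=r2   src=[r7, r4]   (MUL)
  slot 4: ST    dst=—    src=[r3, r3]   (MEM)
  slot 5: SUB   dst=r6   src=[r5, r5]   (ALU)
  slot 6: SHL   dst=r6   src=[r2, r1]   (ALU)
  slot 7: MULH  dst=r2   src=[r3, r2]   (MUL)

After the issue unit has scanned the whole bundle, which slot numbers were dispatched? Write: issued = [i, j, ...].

issued = [0, 1, 4]

[0] MUL needs rd=2 wr=1: ok; after: ALU=3 MUL=1 MEM=1 BR=1, R=3, W=1
[1] MUL needs rd=2 wr=1: ok; after: ALU=3 MUL=0 MEM=1 BR=1, R=1, W=0
[2] ALU needs rd=1 wr=1: WR_PORT; after: ALU=3 MUL=0 MEM=1 BR=1, R=1, W=0
[3] MUL needs rd=2 wr=1: FU; after: ALU=3 MUL=0 MEM=1 BR=1, R=1, W=0
[4] MEM needs rd=1 wr=0: ok; after: ALU=3 MUL=0 MEM=0 BR=1, R=0, W=0
[5] ALU needs rd=1 wr=1: RD_PORT; after: ALU=3 MUL=0 MEM=0 BR=1, R=0, W=0
[6] ALU needs rd=2 wr=1: RD_PORT; after: ALU=3 MUL=0 MEM=0 BR=1, R=0, W=0
[7] MUL needs rd=2 wr=1: FU; after: ALU=3 MUL=0 MEM=0 BR=1, R=0, W=0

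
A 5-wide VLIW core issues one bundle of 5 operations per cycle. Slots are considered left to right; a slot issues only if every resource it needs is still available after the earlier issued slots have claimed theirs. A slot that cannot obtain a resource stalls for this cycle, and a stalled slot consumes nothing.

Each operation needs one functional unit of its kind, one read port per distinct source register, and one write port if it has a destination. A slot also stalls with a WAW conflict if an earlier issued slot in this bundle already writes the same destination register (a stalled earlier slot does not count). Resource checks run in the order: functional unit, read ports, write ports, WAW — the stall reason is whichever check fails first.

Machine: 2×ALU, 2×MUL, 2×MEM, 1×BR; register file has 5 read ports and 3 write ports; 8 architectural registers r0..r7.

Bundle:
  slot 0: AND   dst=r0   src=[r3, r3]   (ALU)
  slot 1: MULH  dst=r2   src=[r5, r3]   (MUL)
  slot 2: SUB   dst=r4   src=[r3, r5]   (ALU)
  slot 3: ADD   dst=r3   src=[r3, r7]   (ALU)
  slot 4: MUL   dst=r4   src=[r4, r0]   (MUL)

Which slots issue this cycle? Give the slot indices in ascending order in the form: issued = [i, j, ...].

issued = [0, 1, 2]

[0] ALU needs rd=1 wr=1: ok; after: ALU=1 MUL=2 MEM=2 BR=1, R=4, W=2
[1] MUL needs rd=2 wr=1: ok; after: ALU=1 MUL=1 MEM=2 BR=1, R=2, W=1
[2] ALU needs rd=2 wr=1: ok; after: ALU=0 MUL=1 MEM=2 BR=1, R=0, W=0
[3] ALU needs rd=2 wr=1: FU; after: ALU=0 MUL=1 MEM=2 BR=1, R=0, W=0
[4] MUL needs rd=2 wr=1: RD_PORT; after: ALU=0 MUL=1 MEM=2 BR=1, R=0, W=0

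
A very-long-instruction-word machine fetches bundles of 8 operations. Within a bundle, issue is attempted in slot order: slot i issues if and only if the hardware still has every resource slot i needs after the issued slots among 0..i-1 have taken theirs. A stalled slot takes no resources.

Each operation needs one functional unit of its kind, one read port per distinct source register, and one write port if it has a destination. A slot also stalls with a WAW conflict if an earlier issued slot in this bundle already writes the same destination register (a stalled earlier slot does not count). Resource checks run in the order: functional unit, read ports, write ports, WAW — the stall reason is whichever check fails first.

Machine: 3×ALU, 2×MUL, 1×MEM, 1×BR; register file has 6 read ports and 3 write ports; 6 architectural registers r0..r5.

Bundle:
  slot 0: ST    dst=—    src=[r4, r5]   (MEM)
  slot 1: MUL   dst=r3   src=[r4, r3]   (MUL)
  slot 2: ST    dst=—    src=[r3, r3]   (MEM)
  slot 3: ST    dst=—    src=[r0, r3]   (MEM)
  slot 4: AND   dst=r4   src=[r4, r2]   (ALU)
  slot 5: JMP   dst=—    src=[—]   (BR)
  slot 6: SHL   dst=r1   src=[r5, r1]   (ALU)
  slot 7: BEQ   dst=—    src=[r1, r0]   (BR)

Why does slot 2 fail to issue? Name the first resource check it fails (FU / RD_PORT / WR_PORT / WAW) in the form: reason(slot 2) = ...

#0 MEM src=r4,r5 dispatched  <A:3 Mu:2 Ld:0 B:1 rd:4 wr:3>
#1 MUL src=r4,r3 dispatched  <A:3 Mu:1 Ld:0 B:1 rd:2 wr:2>
#2 MEM src=r3,r3 held:FU  <A:3 Mu:1 Ld:0 B:1 rd:2 wr:2>
#3 MEM src=r0,r3 held:FU  <A:3 Mu:1 Ld:0 B:1 rd:2 wr:2>
#4 ALU src=r4,r2 dispatched  <A:2 Mu:1 Ld:0 B:1 rd:0 wr:1>
#5 BR src=- dispatched  <A:2 Mu:1 Ld:0 B:0 rd:0 wr:1>
#6 ALU src=r5,r1 held:RD_PORT  <A:2 Mu:1 Ld:0 B:0 rd:0 wr:1>
#7 BR src=r1,r0 held:FU  <A:2 Mu:1 Ld:0 B:0 rd:0 wr:1>

reason(slot 2) = FU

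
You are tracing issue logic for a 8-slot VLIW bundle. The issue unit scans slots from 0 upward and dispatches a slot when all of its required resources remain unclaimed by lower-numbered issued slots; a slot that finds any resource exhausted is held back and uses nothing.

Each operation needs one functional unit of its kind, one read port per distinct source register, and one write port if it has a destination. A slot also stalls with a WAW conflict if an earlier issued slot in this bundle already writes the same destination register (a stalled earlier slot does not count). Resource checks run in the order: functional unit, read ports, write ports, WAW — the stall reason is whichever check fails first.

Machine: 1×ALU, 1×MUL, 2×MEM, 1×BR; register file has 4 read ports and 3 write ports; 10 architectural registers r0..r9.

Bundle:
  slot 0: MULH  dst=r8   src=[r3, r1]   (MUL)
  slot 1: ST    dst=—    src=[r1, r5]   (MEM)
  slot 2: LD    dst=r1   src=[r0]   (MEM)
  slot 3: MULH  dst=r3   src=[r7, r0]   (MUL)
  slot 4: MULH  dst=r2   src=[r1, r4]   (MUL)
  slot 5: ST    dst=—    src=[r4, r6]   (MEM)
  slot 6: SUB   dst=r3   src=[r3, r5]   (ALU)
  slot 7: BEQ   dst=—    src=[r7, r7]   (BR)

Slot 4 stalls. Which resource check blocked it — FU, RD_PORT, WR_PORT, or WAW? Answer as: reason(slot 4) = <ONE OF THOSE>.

reason(slot 4) = FU

(0) want 1×MUL +2rd +1wr — yes → AL1|MU0|ME2|BR1|rd2|wr2
(1) want 1×MEM +2rd +0wr — yes → AL1|MU0|ME1|BR1|rd0|wr2
(2) want 1×MEM +1rd +1wr — RD_PORT → AL1|MU0|ME1|BR1|rd0|wr2
(3) want 1×MUL +2rd +1wr — FU → AL1|MU0|ME1|BR1|rd0|wr2
(4) want 1×MUL +2rd +1wr — FU → AL1|MU0|ME1|BR1|rd0|wr2
(5) want 1×MEM +2rd +0wr — RD_PORT → AL1|MU0|ME1|BR1|rd0|wr2
(6) want 1×ALU +2rd +1wr — RD_PORT → AL1|MU0|ME1|BR1|rd0|wr2
(7) want 1×BR +1rd +0wr — RD_PORT → AL1|MU0|ME1|BR1|rd0|wr2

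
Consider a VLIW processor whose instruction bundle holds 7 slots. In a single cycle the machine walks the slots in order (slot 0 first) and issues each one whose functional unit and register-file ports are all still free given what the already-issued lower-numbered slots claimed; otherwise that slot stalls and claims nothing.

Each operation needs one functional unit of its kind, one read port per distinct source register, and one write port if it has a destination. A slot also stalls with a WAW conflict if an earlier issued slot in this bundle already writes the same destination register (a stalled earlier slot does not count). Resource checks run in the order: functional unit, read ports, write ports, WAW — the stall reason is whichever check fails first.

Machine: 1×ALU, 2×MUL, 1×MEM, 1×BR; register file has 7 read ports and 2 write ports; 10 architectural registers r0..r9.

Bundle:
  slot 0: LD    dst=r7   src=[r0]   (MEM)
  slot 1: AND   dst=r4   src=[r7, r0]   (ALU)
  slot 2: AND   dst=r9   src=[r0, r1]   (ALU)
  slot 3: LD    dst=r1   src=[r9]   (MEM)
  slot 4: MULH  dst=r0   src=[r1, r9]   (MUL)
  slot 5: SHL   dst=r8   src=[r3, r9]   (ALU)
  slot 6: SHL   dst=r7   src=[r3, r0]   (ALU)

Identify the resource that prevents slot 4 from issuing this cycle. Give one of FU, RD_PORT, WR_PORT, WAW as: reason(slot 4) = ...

reason(slot 4) = WR_PORT

(0) want 1×MEM +1rd +1wr — yes → AL1|MU2|ME0|BR1|rd6|wr1
(1) want 1×ALU +2rd +1wr — yes → AL0|MU2|ME0|BR1|rd4|wr0
(2) want 1×ALU +2rd +1wr — FU → AL0|MU2|ME0|BR1|rd4|wr0
(3) want 1×MEM +1rd +1wr — FU → AL0|MU2|ME0|BR1|rd4|wr0
(4) want 1×MUL +2rd +1wr — WR_PORT → AL0|MU2|ME0|BR1|rd4|wr0
(5) want 1×ALU +2rd +1wr — FU → AL0|MU2|ME0|BR1|rd4|wr0
(6) want 1×ALU +2rd +1wr — FU → AL0|MU2|ME0|BR1|rd4|wr0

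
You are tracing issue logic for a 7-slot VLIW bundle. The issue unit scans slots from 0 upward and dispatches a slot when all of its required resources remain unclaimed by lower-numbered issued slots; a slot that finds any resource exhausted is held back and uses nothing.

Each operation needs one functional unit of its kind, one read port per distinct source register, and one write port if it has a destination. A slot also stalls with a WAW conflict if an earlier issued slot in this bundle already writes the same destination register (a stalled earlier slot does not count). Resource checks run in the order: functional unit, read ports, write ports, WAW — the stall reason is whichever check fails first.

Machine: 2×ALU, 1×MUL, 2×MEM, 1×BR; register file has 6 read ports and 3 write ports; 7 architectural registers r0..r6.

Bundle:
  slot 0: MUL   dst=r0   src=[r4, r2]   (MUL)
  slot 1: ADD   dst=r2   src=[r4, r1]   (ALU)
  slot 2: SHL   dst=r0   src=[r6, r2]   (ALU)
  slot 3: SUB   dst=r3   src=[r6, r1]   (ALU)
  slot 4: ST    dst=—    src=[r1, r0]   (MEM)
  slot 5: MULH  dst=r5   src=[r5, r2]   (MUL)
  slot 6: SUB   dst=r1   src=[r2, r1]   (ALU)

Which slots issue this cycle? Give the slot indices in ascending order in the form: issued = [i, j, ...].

issued = [0, 1, 3]

slot 0 (MUL): ISSUE — free A2,Mu0,Ld2,B1 rp4 wp2
slot 1 (ALU): ISSUE — free A1,Mu0,Ld2,B1 rp2 wp1
slot 2 (ALU): stall WAW — free A1,Mu0,Ld2,B1 rp2 wp1
slot 3 (ALU): ISSUE — free A0,Mu0,Ld2,B1 rp0 wp0
slot 4 (MEM): stall RD_PORT — free A0,Mu0,Ld2,B1 rp0 wp0
slot 5 (MUL): stall FU — free A0,Mu0,Ld2,B1 rp0 wp0
slot 6 (ALU): stall FU — free A0,Mu0,Ld2,B1 rp0 wp0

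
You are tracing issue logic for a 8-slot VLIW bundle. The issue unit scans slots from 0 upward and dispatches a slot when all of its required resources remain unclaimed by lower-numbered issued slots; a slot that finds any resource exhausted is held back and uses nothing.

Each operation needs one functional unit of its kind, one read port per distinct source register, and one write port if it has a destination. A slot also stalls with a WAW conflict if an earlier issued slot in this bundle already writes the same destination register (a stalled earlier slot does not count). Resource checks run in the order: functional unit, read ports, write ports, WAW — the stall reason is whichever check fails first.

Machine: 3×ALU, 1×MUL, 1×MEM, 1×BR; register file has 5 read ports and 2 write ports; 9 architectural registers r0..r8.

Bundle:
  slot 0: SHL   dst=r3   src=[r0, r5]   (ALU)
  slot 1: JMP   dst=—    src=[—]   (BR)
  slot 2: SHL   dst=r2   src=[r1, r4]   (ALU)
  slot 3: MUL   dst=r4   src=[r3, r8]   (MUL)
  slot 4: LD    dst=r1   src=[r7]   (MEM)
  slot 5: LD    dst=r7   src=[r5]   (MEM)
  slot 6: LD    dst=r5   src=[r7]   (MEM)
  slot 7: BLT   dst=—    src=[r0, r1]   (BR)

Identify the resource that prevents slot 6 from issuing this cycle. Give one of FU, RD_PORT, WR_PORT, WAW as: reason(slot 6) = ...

reason(slot 6) = WR_PORT

(0) want 1×ALU +2rd +1wr — yes → AL2|MU1|ME1|BR1|rd3|wr1
(1) want 1×BR +0rd +0wr — yes → AL2|MU1|ME1|BR0|rd3|wr1
(2) want 1×ALU +2rd +1wr — yes → AL1|MU1|ME1|BR0|rd1|wr0
(3) want 1×MUL +2rd +1wr — RD_PORT → AL1|MU1|ME1|BR0|rd1|wr0
(4) want 1×MEM +1rd +1wr — WR_PORT → AL1|MU1|ME1|BR0|rd1|wr0
(5) want 1×MEM +1rd +1wr — WR_PORT → AL1|MU1|ME1|BR0|rd1|wr0
(6) want 1×MEM +1rd +1wr — WR_PORT → AL1|MU1|ME1|BR0|rd1|wr0
(7) want 1×BR +2rd +0wr — FU → AL1|MU1|ME1|BR0|rd1|wr0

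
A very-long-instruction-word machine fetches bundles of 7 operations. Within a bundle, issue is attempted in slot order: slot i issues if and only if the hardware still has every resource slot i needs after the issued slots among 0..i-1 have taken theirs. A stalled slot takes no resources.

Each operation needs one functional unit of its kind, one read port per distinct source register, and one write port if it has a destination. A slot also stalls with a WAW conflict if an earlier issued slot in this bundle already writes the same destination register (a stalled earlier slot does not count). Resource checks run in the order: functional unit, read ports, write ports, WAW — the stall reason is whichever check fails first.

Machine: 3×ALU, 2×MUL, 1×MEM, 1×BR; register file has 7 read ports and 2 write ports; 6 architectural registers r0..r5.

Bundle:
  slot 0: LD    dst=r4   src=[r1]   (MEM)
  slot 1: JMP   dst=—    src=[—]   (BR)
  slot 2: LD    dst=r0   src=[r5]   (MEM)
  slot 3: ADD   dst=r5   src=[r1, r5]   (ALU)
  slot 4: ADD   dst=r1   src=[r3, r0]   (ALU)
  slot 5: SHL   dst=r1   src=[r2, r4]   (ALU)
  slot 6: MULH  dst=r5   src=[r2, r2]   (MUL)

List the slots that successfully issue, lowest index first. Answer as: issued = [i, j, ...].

issued = [0, 1, 3]

#0 MEM src=r1 dispatched  <A:3 Mu:2 Ld:0 B:1 rd:6 wr:1>
#1 BR src=- dispatched  <A:3 Mu:2 Ld:0 B:0 rd:6 wr:1>
#2 MEM src=r5 held:FU  <A:3 Mu:2 Ld:0 B:0 rd:6 wr:1>
#3 ALU src=r1,r5 dispatched  <A:2 Mu:2 Ld:0 B:0 rd:4 wr:0>
#4 ALU src=r3,r0 held:WR_PORT  <A:2 Mu:2 Ld:0 B:0 rd:4 wr:0>
#5 ALU src=r2,r4 held:WR_PORT  <A:2 Mu:2 Ld:0 B:0 rd:4 wr:0>
#6 MUL src=r2,r2 held:WR_PORT  <A:2 Mu:2 Ld:0 B:0 rd:4 wr:0>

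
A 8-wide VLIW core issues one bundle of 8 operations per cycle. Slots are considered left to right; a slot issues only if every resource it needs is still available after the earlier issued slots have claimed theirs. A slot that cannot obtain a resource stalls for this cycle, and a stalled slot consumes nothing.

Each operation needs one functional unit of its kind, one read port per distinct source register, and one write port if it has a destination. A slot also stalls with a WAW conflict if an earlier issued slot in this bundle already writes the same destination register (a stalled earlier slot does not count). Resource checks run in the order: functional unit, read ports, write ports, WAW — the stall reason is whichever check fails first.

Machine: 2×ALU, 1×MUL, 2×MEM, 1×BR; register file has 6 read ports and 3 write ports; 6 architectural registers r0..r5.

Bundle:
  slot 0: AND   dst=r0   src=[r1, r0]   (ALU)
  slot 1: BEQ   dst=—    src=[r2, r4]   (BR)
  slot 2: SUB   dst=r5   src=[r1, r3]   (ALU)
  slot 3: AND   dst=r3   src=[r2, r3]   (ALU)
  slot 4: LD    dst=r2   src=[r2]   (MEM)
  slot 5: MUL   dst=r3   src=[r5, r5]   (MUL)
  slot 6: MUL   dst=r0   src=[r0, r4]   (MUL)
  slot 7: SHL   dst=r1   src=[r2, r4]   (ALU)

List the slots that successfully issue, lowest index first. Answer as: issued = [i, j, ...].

  0. ALU→r0 ⇒ go  {1A/1Mu/2Ld/1B | 4r 2w}
  1. BR ⇒ go  {1A/1Mu/2Ld/0B | 2r 2w}
  2. ALU→r5 ⇒ go  {0A/1Mu/2Ld/0B | 0r 1w}
  3. ALU→r3 ⇒ no(FU)  {0A/1Mu/2Ld/0B | 0r 1w}
  4. MEM→r2 ⇒ no(RD_PORT)  {0A/1Mu/2Ld/0B | 0r 1w}
  5. MUL→r3 ⇒ no(RD_PORT)  {0A/1Mu/2Ld/0B | 0r 1w}
  6. MUL→r0 ⇒ no(RD_PORT)  {0A/1Mu/2Ld/0B | 0r 1w}
  7. ALU→r1 ⇒ no(FU)  {0A/1Mu/2Ld/0B | 0r 1w}

issued = [0, 1, 2]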